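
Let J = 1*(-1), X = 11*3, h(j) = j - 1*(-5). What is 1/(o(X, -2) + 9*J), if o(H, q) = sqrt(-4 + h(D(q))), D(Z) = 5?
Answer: -3/25 - sqrt(6)/75 ≈ -0.15266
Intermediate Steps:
h(j) = 5 + j (h(j) = j + 5 = 5 + j)
X = 33
o(H, q) = sqrt(6) (o(H, q) = sqrt(-4 + (5 + 5)) = sqrt(-4 + 10) = sqrt(6))
J = -1
1/(o(X, -2) + 9*J) = 1/(sqrt(6) + 9*(-1)) = 1/(sqrt(6) - 9) = 1/(-9 + sqrt(6))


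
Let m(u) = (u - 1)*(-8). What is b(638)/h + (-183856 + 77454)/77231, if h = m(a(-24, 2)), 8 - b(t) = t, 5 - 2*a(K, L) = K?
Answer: 2064673/463386 ≈ 4.4556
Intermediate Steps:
a(K, L) = 5/2 - K/2
b(t) = 8 - t
m(u) = 8 - 8*u (m(u) = (-1 + u)*(-8) = 8 - 8*u)
h = -108 (h = 8 - 8*(5/2 - 1/2*(-24)) = 8 - 8*(5/2 + 12) = 8 - 8*29/2 = 8 - 116 = -108)
b(638)/h + (-183856 + 77454)/77231 = (8 - 1*638)/(-108) + (-183856 + 77454)/77231 = (8 - 638)*(-1/108) - 106402*1/77231 = -630*(-1/108) - 106402/77231 = 35/6 - 106402/77231 = 2064673/463386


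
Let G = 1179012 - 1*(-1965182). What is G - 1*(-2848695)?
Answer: 5992889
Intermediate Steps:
G = 3144194 (G = 1179012 + 1965182 = 3144194)
G - 1*(-2848695) = 3144194 - 1*(-2848695) = 3144194 + 2848695 = 5992889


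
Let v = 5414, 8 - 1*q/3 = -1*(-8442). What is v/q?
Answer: -2707/12651 ≈ -0.21398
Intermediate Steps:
q = -25302 (q = 24 - (-3)*(-8442) = 24 - 3*8442 = 24 - 25326 = -25302)
v/q = 5414/(-25302) = 5414*(-1/25302) = -2707/12651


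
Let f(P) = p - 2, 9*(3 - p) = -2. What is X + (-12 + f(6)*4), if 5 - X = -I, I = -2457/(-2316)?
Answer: -7297/6948 ≈ -1.0502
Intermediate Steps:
p = 29/9 (p = 3 - ⅑*(-2) = 3 + 2/9 = 29/9 ≈ 3.2222)
f(P) = 11/9 (f(P) = 29/9 - 2 = 11/9)
I = 819/772 (I = -2457*(-1/2316) = 819/772 ≈ 1.0609)
X = 4679/772 (X = 5 - (-1)*819/772 = 5 - 1*(-819/772) = 5 + 819/772 = 4679/772 ≈ 6.0609)
X + (-12 + f(6)*4) = 4679/772 + (-12 + (11/9)*4) = 4679/772 + (-12 + 44/9) = 4679/772 - 64/9 = -7297/6948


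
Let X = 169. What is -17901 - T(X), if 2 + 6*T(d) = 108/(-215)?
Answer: -11545876/645 ≈ -17901.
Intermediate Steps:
T(d) = -269/645 (T(d) = -1/3 + (108/(-215))/6 = -1/3 + (108*(-1/215))/6 = -1/3 + (1/6)*(-108/215) = -1/3 - 18/215 = -269/645)
-17901 - T(X) = -17901 - 1*(-269/645) = -17901 + 269/645 = -11545876/645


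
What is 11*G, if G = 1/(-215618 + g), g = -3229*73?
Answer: -11/451335 ≈ -2.4372e-5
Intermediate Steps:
g = -235717
G = -1/451335 (G = 1/(-215618 - 235717) = 1/(-451335) = -1/451335 ≈ -2.2156e-6)
11*G = 11*(-1/451335) = -11/451335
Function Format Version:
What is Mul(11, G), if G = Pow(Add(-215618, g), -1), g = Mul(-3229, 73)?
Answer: Rational(-11, 451335) ≈ -2.4372e-5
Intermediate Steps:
g = -235717
G = Rational(-1, 451335) (G = Pow(Add(-215618, -235717), -1) = Pow(-451335, -1) = Rational(-1, 451335) ≈ -2.2156e-6)
Mul(11, G) = Mul(11, Rational(-1, 451335)) = Rational(-11, 451335)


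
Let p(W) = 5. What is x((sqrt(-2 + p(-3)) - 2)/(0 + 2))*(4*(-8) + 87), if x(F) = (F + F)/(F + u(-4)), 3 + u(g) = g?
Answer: 290/23 - 140*sqrt(3)/23 ≈ 2.0658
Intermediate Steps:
u(g) = -3 + g
x(F) = 2*F/(-7 + F) (x(F) = (F + F)/(F + (-3 - 4)) = (2*F)/(F - 7) = (2*F)/(-7 + F) = 2*F/(-7 + F))
x((sqrt(-2 + p(-3)) - 2)/(0 + 2))*(4*(-8) + 87) = (2*((sqrt(-2 + 5) - 2)/(0 + 2))/(-7 + (sqrt(-2 + 5) - 2)/(0 + 2)))*(4*(-8) + 87) = (2*((sqrt(3) - 2)/2)/(-7 + (sqrt(3) - 2)/2))*(-32 + 87) = (2*((-2 + sqrt(3))*(1/2))/(-7 + (-2 + sqrt(3))*(1/2)))*55 = (2*(-1 + sqrt(3)/2)/(-7 + (-1 + sqrt(3)/2)))*55 = (2*(-1 + sqrt(3)/2)/(-8 + sqrt(3)/2))*55 = 110*(-1 + sqrt(3)/2)/(-8 + sqrt(3)/2)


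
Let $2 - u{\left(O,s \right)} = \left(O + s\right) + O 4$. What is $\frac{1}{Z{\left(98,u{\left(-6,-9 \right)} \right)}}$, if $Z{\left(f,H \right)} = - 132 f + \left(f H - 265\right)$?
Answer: $- \frac{1}{9183} \approx -0.0001089$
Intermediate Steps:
$u{\left(O,s \right)} = 2 - s - 5 O$ ($u{\left(O,s \right)} = 2 - \left(\left(O + s\right) + O 4\right) = 2 - \left(\left(O + s\right) + 4 O\right) = 2 - \left(s + 5 O\right) = 2 - s - 5 O$)
$Z{\left(f,H \right)} = -265 - 132 f + H f$ ($Z{\left(f,H \right)} = - 132 f + \left(H f - 265\right) = - 132 f + \left(-265 + H f\right) = -265 - 132 f + H f$)
$\frac{1}{Z{\left(98,u{\left(-6,-9 \right)} \right)}} = \frac{1}{-265 - 12936 + \left(2 - -9 - -30\right) 98} = \frac{1}{-265 - 12936 + \left(2 + 9 + 30\right) 98} = \frac{1}{-265 - 12936 + 41 \cdot 98} = \frac{1}{-265 - 12936 + 4018} = \frac{1}{-9183} = - \frac{1}{9183}$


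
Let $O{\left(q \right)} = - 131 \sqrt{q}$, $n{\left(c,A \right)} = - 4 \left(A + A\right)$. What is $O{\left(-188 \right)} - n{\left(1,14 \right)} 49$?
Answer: $5488 - 262 i \sqrt{47} \approx 5488.0 - 1796.2 i$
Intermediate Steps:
$n{\left(c,A \right)} = - 8 A$ ($n{\left(c,A \right)} = - 4 \cdot 2 A = - 8 A$)
$O{\left(-188 \right)} - n{\left(1,14 \right)} 49 = - 131 \sqrt{-188} - \left(-8\right) 14 \cdot 49 = - 131 \cdot 2 i \sqrt{47} - \left(-112\right) 49 = - 262 i \sqrt{47} - -5488 = - 262 i \sqrt{47} + 5488 = 5488 - 262 i \sqrt{47}$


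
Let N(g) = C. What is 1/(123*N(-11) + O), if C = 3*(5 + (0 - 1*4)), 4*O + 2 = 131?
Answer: 4/1605 ≈ 0.0024922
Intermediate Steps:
O = 129/4 (O = -½ + (¼)*131 = -½ + 131/4 = 129/4 ≈ 32.250)
C = 3 (C = 3*(5 + (0 - 4)) = 3*(5 - 4) = 3*1 = 3)
N(g) = 3
1/(123*N(-11) + O) = 1/(123*3 + 129/4) = 1/(369 + 129/4) = 1/(1605/4) = 4/1605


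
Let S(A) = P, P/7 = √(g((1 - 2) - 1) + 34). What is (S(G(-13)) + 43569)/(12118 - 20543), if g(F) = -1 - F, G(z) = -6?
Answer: -43569/8425 - 7*√35/8425 ≈ -5.1763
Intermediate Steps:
P = 7*√35 (P = 7*√((-1 - ((1 - 2) - 1)) + 34) = 7*√((-1 - (-1 - 1)) + 34) = 7*√((-1 - 1*(-2)) + 34) = 7*√((-1 + 2) + 34) = 7*√(1 + 34) = 7*√35 ≈ 41.413)
S(A) = 7*√35
(S(G(-13)) + 43569)/(12118 - 20543) = (7*√35 + 43569)/(12118 - 20543) = (43569 + 7*√35)/(-8425) = (43569 + 7*√35)*(-1/8425) = -43569/8425 - 7*√35/8425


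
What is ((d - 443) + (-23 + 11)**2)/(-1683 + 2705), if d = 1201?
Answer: 451/511 ≈ 0.88258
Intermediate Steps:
((d - 443) + (-23 + 11)**2)/(-1683 + 2705) = ((1201 - 443) + (-23 + 11)**2)/(-1683 + 2705) = (758 + (-12)**2)/1022 = (758 + 144)*(1/1022) = 902*(1/1022) = 451/511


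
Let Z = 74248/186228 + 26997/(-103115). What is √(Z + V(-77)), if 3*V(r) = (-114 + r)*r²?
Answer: I*√966639557952602783562530/1600241685 ≈ 614.39*I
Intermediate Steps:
Z = 657121301/4800725055 (Z = 74248*(1/186228) + 26997*(-1/103115) = 18562/46557 - 26997/103115 = 657121301/4800725055 ≈ 0.13688)
V(r) = r²*(-114 + r)/3 (V(r) = ((-114 + r)*r²)/3 = (r²*(-114 + r))/3 = r²*(-114 + r)/3)
√(Z + V(-77)) = √(657121301/4800725055 + (⅓)*(-77)²*(-114 - 77)) = √(657121301/4800725055 + (⅓)*5929*(-191)) = √(657121301/4800725055 - 1132439/3) = √(-1812175436398414/4800725055) = I*√966639557952602783562530/1600241685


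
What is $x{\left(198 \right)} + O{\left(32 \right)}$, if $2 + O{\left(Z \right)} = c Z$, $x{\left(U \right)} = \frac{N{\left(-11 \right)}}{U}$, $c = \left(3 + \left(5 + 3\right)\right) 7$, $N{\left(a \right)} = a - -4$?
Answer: $\frac{487469}{198} \approx 2462.0$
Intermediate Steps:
$N{\left(a \right)} = 4 + a$ ($N{\left(a \right)} = a + 4 = 4 + a$)
$c = 77$ ($c = \left(3 + 8\right) 7 = 11 \cdot 7 = 77$)
$x{\left(U \right)} = - \frac{7}{U}$ ($x{\left(U \right)} = \frac{4 - 11}{U} = - \frac{7}{U}$)
$O{\left(Z \right)} = -2 + 77 Z$
$x{\left(198 \right)} + O{\left(32 \right)} = - \frac{7}{198} + \left(-2 + 77 \cdot 32\right) = \left(-7\right) \frac{1}{198} + \left(-2 + 2464\right) = - \frac{7}{198} + 2462 = \frac{487469}{198}$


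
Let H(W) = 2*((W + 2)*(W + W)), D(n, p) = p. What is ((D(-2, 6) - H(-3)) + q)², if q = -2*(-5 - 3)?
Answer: 100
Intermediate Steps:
H(W) = 4*W*(2 + W) (H(W) = 2*((2 + W)*(2*W)) = 2*(2*W*(2 + W)) = 4*W*(2 + W))
q = 16 (q = -2*(-8) = 16)
((D(-2, 6) - H(-3)) + q)² = ((6 - 4*(-3)*(2 - 3)) + 16)² = ((6 - 4*(-3)*(-1)) + 16)² = ((6 - 1*12) + 16)² = ((6 - 12) + 16)² = (-6 + 16)² = 10² = 100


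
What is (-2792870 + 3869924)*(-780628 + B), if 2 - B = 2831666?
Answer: -3890633547768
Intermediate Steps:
B = -2831664 (B = 2 - 1*2831666 = 2 - 2831666 = -2831664)
(-2792870 + 3869924)*(-780628 + B) = (-2792870 + 3869924)*(-780628 - 2831664) = 1077054*(-3612292) = -3890633547768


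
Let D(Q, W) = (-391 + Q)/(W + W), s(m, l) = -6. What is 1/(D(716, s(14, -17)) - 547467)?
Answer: -12/6569929 ≈ -1.8265e-6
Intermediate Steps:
D(Q, W) = (-391 + Q)/(2*W) (D(Q, W) = (-391 + Q)/((2*W)) = (-391 + Q)*(1/(2*W)) = (-391 + Q)/(2*W))
1/(D(716, s(14, -17)) - 547467) = 1/((½)*(-391 + 716)/(-6) - 547467) = 1/((½)*(-⅙)*325 - 547467) = 1/(-325/12 - 547467) = 1/(-6569929/12) = -12/6569929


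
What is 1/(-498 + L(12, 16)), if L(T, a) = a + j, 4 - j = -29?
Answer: -1/449 ≈ -0.0022272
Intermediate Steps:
j = 33 (j = 4 - 1*(-29) = 4 + 29 = 33)
L(T, a) = 33 + a (L(T, a) = a + 33 = 33 + a)
1/(-498 + L(12, 16)) = 1/(-498 + (33 + 16)) = 1/(-498 + 49) = 1/(-449) = -1/449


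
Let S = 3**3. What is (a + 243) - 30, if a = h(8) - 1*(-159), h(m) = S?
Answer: 399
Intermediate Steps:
S = 27
h(m) = 27
a = 186 (a = 27 - 1*(-159) = 27 + 159 = 186)
(a + 243) - 30 = (186 + 243) - 30 = 429 - 30 = 399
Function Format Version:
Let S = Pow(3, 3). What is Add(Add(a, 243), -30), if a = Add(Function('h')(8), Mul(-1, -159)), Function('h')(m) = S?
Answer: 399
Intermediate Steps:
S = 27
Function('h')(m) = 27
a = 186 (a = Add(27, Mul(-1, -159)) = Add(27, 159) = 186)
Add(Add(a, 243), -30) = Add(Add(186, 243), -30) = Add(429, -30) = 399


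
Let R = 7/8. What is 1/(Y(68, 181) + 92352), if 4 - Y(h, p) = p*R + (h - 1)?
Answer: 8/737045 ≈ 1.0854e-5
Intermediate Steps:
R = 7/8 (R = 7*(⅛) = 7/8 ≈ 0.87500)
Y(h, p) = 5 - h - 7*p/8 (Y(h, p) = 4 - (p*(7/8) + (h - 1)) = 4 - (7*p/8 + (-1 + h)) = 4 - (-1 + h + 7*p/8) = 4 + (1 - h - 7*p/8) = 5 - h - 7*p/8)
1/(Y(68, 181) + 92352) = 1/((5 - 1*68 - 7/8*181) + 92352) = 1/((5 - 68 - 1267/8) + 92352) = 1/(-1771/8 + 92352) = 1/(737045/8) = 8/737045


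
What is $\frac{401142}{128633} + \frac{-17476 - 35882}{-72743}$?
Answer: $\frac{36043872120}{9357150319} \approx 3.852$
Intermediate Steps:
$\frac{401142}{128633} + \frac{-17476 - 35882}{-72743} = 401142 \cdot \frac{1}{128633} + \left(-17476 - 35882\right) \left(- \frac{1}{72743}\right) = \frac{401142}{128633} - - \frac{53358}{72743} = \frac{401142}{128633} + \frac{53358}{72743} = \frac{36043872120}{9357150319}$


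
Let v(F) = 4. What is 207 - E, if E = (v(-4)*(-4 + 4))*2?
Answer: 207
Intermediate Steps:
E = 0 (E = (4*(-4 + 4))*2 = (4*0)*2 = 0*2 = 0)
207 - E = 207 - 1*0 = 207 + 0 = 207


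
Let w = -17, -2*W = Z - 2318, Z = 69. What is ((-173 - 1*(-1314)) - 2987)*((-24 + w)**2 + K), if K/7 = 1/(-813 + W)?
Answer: -276181906/89 ≈ -3.1032e+6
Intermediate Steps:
W = 2249/2 (W = -(69 - 2318)/2 = -1/2*(-2249) = 2249/2 ≈ 1124.5)
K = 2/89 (K = 7/(-813 + 2249/2) = 7/(623/2) = 7*(2/623) = 2/89 ≈ 0.022472)
((-173 - 1*(-1314)) - 2987)*((-24 + w)**2 + K) = ((-173 - 1*(-1314)) - 2987)*((-24 - 17)**2 + 2/89) = ((-173 + 1314) - 2987)*((-41)**2 + 2/89) = (1141 - 2987)*(1681 + 2/89) = -1846*149611/89 = -276181906/89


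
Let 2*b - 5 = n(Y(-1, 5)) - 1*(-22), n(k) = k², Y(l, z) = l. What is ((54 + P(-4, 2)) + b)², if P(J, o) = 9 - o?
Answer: 5625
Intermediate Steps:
b = 14 (b = 5/2 + ((-1)² - 1*(-22))/2 = 5/2 + (1 + 22)/2 = 5/2 + (½)*23 = 5/2 + 23/2 = 14)
((54 + P(-4, 2)) + b)² = ((54 + (9 - 1*2)) + 14)² = ((54 + (9 - 2)) + 14)² = ((54 + 7) + 14)² = (61 + 14)² = 75² = 5625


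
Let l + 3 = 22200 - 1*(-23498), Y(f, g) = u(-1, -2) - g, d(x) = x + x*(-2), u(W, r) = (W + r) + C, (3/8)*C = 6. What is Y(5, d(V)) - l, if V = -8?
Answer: -45690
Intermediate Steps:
C = 16 (C = (8/3)*6 = 16)
u(W, r) = 16 + W + r (u(W, r) = (W + r) + 16 = 16 + W + r)
d(x) = -x (d(x) = x - 2*x = -x)
Y(f, g) = 13 - g (Y(f, g) = (16 - 1 - 2) - g = 13 - g)
l = 45695 (l = -3 + (22200 - 1*(-23498)) = -3 + (22200 + 23498) = -3 + 45698 = 45695)
Y(5, d(V)) - l = (13 - (-1)*(-8)) - 1*45695 = (13 - 1*8) - 45695 = (13 - 8) - 45695 = 5 - 45695 = -45690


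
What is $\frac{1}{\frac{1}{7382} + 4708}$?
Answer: $\frac{7382}{34754457} \approx 0.0002124$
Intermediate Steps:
$\frac{1}{\frac{1}{7382} + 4708} = \frac{1}{\frac{34754457}{7382}} = \frac{7382}{34754457}$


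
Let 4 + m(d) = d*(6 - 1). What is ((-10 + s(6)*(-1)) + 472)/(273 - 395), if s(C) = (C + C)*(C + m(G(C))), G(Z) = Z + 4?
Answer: 81/61 ≈ 1.3279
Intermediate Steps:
G(Z) = 4 + Z
m(d) = -4 + 5*d (m(d) = -4 + d*(6 - 1) = -4 + d*5 = -4 + 5*d)
s(C) = 2*C*(16 + 6*C) (s(C) = (C + C)*(C + (-4 + 5*(4 + C))) = (2*C)*(C + (-4 + (20 + 5*C))) = (2*C)*(C + (16 + 5*C)) = (2*C)*(16 + 6*C) = 2*C*(16 + 6*C))
((-10 + s(6)*(-1)) + 472)/(273 - 395) = ((-10 + (4*6*(8 + 3*6))*(-1)) + 472)/(273 - 395) = ((-10 + (4*6*(8 + 18))*(-1)) + 472)/(-122) = ((-10 + (4*6*26)*(-1)) + 472)*(-1/122) = ((-10 + 624*(-1)) + 472)*(-1/122) = ((-10 - 624) + 472)*(-1/122) = (-634 + 472)*(-1/122) = -162*(-1/122) = 81/61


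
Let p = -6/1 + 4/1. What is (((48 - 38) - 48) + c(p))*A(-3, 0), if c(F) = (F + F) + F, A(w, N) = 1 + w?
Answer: 88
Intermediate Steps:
p = -2 (p = -6*1 + 4*1 = -6 + 4 = -2)
c(F) = 3*F (c(F) = 2*F + F = 3*F)
(((48 - 38) - 48) + c(p))*A(-3, 0) = (((48 - 38) - 48) + 3*(-2))*(1 - 3) = ((10 - 48) - 6)*(-2) = (-38 - 6)*(-2) = -44*(-2) = 88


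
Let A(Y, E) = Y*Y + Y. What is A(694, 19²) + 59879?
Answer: 542209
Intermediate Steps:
A(Y, E) = Y + Y² (A(Y, E) = Y² + Y = Y + Y²)
A(694, 19²) + 59879 = 694*(1 + 694) + 59879 = 694*695 + 59879 = 482330 + 59879 = 542209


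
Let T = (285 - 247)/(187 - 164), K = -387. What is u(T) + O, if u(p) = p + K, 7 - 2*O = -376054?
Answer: 8631677/46 ≈ 1.8765e+5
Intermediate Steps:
O = 376061/2 (O = 7/2 - 1/2*(-376054) = 7/2 + 188027 = 376061/2 ≈ 1.8803e+5)
T = 38/23 ≈ 1.6522
u(p) = -387 + p (u(p) = p - 387 = -387 + p)
u(T) + O = (-387 + 38/23) + 376061/2 = -8863/23 + 376061/2 = 8631677/46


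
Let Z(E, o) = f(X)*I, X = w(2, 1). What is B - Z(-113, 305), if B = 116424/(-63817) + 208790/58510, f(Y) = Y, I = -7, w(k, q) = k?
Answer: 5878744057/373393267 ≈ 15.744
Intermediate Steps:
X = 2
Z(E, o) = -14 (Z(E, o) = 2*(-7) = -14)
B = 651238319/373393267 (B = 116424*(-1/63817) + 208790*(1/58510) = -116424/63817 + 20879/5851 = 651238319/373393267 ≈ 1.7441)
B - Z(-113, 305) = 651238319/373393267 - 1*(-14) = 651238319/373393267 + 14 = 5878744057/373393267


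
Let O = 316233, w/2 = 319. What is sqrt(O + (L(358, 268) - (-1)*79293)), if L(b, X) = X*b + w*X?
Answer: 3*sqrt(73606) ≈ 813.91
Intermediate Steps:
w = 638 (w = 2*319 = 638)
L(b, X) = 638*X + X*b (L(b, X) = X*b + 638*X = 638*X + X*b)
sqrt(O + (L(358, 268) - (-1)*79293)) = sqrt(316233 + (268*(638 + 358) - (-1)*79293)) = sqrt(316233 + (268*996 - 1*(-79293))) = sqrt(316233 + (266928 + 79293)) = sqrt(316233 + 346221) = sqrt(662454) = 3*sqrt(73606)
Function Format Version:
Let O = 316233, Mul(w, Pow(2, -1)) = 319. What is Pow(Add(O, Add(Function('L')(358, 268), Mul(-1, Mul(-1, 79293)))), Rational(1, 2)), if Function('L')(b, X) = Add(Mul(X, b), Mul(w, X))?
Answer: Mul(3, Pow(73606, Rational(1, 2))) ≈ 813.91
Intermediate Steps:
w = 638 (w = Mul(2, 319) = 638)
Function('L')(b, X) = Add(Mul(638, X), Mul(X, b)) (Function('L')(b, X) = Add(Mul(X, b), Mul(638, X)) = Add(Mul(638, X), Mul(X, b)))
Pow(Add(O, Add(Function('L')(358, 268), Mul(-1, Mul(-1, 79293)))), Rational(1, 2)) = Pow(Add(316233, Add(Mul(268, Add(638, 358)), Mul(-1, Mul(-1, 79293)))), Rational(1, 2)) = Pow(Add(316233, Add(Mul(268, 996), Mul(-1, -79293))), Rational(1, 2)) = Pow(Add(316233, Add(266928, 79293)), Rational(1, 2)) = Pow(Add(316233, 346221), Rational(1, 2)) = Pow(662454, Rational(1, 2)) = Mul(3, Pow(73606, Rational(1, 2)))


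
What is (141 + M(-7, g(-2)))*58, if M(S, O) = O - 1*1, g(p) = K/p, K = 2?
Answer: 8062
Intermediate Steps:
g(p) = 2/p
M(S, O) = -1 + O (M(S, O) = O - 1 = -1 + O)
(141 + M(-7, g(-2)))*58 = (141 + (-1 + 2/(-2)))*58 = (141 + (-1 + 2*(-1/2)))*58 = (141 + (-1 - 1))*58 = (141 - 2)*58 = 139*58 = 8062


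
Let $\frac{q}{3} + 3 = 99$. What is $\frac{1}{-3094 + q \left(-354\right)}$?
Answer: $- \frac{1}{105046} \approx -9.5196 \cdot 10^{-6}$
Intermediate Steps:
$q = 288$ ($q = -9 + 3 \cdot 99 = -9 + 297 = 288$)
$\frac{1}{-3094 + q \left(-354\right)} = \frac{1}{-3094 + 288 \left(-354\right)} = \frac{1}{-3094 - 101952} = \frac{1}{-105046} = - \frac{1}{105046}$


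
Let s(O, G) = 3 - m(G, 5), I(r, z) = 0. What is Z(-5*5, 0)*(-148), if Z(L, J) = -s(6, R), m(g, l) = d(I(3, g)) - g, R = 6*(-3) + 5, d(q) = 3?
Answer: -1924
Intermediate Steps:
R = -13 (R = -18 + 5 = -13)
m(g, l) = 3 - g
s(O, G) = G (s(O, G) = 3 - (3 - G) = 3 + (-3 + G) = G)
Z(L, J) = 13 (Z(L, J) = -1*(-13) = 13)
Z(-5*5, 0)*(-148) = 13*(-148) = -1924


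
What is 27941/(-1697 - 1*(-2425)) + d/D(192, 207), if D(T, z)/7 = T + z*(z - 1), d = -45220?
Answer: 596060957/15591576 ≈ 38.230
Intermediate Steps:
D(T, z) = 7*T + 7*z*(-1 + z) (D(T, z) = 7*(T + z*(z - 1)) = 7*(T + z*(-1 + z)) = 7*T + 7*z*(-1 + z))
27941/(-1697 - 1*(-2425)) + d/D(192, 207) = 27941/(-1697 - 1*(-2425)) - 45220/(-7*207 + 7*192 + 7*207²) = 27941/(-1697 + 2425) - 45220/(-1449 + 1344 + 7*42849) = 27941/728 - 45220/(-1449 + 1344 + 299943) = 27941*(1/728) - 45220/299838 = 27941/728 - 45220*1/299838 = 27941/728 - 3230/21417 = 596060957/15591576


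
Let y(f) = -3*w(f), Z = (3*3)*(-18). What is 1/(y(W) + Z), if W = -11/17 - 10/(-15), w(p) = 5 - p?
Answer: -17/3008 ≈ -0.0056516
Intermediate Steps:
Z = -162 (Z = 9*(-18) = -162)
W = 1/51 (W = -11*1/17 - 10*(-1/15) = -11/17 + 2/3 = 1/51 ≈ 0.019608)
y(f) = -15 + 3*f (y(f) = -3*(5 - f) = -15 + 3*f)
1/(y(W) + Z) = 1/((-15 + 3*(1/51)) - 162) = 1/((-15 + 1/17) - 162) = 1/(-254/17 - 162) = 1/(-3008/17) = -17/3008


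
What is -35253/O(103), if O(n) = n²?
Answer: -35253/10609 ≈ -3.3229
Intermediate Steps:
-35253/O(103) = -35253/(103²) = -35253/10609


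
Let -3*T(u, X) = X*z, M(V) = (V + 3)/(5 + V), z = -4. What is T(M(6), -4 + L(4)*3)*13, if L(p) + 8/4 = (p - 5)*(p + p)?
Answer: -1768/3 ≈ -589.33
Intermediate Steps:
L(p) = -2 + 2*p*(-5 + p) (L(p) = -2 + (p - 5)*(p + p) = -2 + (-5 + p)*(2*p) = -2 + 2*p*(-5 + p))
M(V) = (3 + V)/(5 + V)
T(u, X) = 4*X/3 (T(u, X) = -X*(-4)/3 = -(-4)*X/3 = 4*X/3)
T(M(6), -4 + L(4)*3)*13 = (4*(-4 + (-2 - 10*4 + 2*4²)*3)/3)*13 = (4*(-4 + (-2 - 40 + 2*16)*3)/3)*13 = (4*(-4 + (-2 - 40 + 32)*3)/3)*13 = (4*(-4 - 10*3)/3)*13 = (4*(-4 - 30)/3)*13 = ((4/3)*(-34))*13 = -136/3*13 = -1768/3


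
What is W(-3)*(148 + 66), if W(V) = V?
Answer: -642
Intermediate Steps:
W(-3)*(148 + 66) = -3*(148 + 66) = -3*214 = -642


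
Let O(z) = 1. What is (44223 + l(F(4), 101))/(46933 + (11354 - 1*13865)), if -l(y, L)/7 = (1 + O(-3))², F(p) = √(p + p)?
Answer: 44195/44422 ≈ 0.99489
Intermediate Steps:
F(p) = √2*√p (F(p) = √(2*p) = √2*√p)
l(y, L) = -28 (l(y, L) = -7*(1 + 1)² = -7*2² = -7*4 = -28)
(44223 + l(F(4), 101))/(46933 + (11354 - 1*13865)) = (44223 - 28)/(46933 + (11354 - 1*13865)) = 44195/(46933 + (11354 - 13865)) = 44195/(46933 - 2511) = 44195/44422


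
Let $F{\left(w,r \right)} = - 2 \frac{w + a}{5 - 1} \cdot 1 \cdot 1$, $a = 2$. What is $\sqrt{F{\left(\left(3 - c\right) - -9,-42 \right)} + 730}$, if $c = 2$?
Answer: $2 \sqrt{181} \approx 26.907$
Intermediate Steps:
$F{\left(w,r \right)} = -1 - \frac{w}{2}$ ($F{\left(w,r \right)} = - 2 \frac{w + 2}{5 - 1} \cdot 1 \cdot 1 = - 2 \frac{2 + w}{4} \cdot 1 = - 2 \left(2 + w\right) \frac{1}{4} \cdot 1 = - 2 \left(\frac{1}{2} + \frac{w}{4}\right) 1 = \left(-1 - \frac{w}{2}\right) 1 = -1 - \frac{w}{2}$)
$\sqrt{F{\left(\left(3 - c\right) - -9,-42 \right)} + 730} = \sqrt{\left(-1 - \frac{\left(3 - 2\right) - -9}{2}\right) + 730} = \sqrt{\left(-1 - \frac{\left(3 - 2\right) + 9}{2}\right) + 730} = \sqrt{\left(-1 - \frac{1 + 9}{2}\right) + 730} = \sqrt{\left(-1 - 5\right) + 730} = \sqrt{-6 + 730} = \sqrt{724} = 2 \sqrt{181}$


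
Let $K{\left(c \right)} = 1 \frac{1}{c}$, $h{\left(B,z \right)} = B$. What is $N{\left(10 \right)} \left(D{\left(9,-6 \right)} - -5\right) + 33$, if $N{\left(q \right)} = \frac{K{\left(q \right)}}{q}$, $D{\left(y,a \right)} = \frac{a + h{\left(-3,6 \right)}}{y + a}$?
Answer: $\frac{1651}{50} \approx 33.02$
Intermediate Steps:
$K{\left(c \right)} = \frac{1}{c}$
$D{\left(y,a \right)} = \frac{-3 + a}{a + y}$ ($D{\left(y,a \right)} = \frac{a - 3}{y + a} = \frac{-3 + a}{a + y}$)
$N{\left(q \right)} = \frac{1}{q^{2}}$ ($N{\left(q \right)} = \frac{1}{q q} = \frac{1}{q^{2}}$)
$N{\left(10 \right)} \left(D{\left(9,-6 \right)} - -5\right) + 33 = \frac{\frac{-3 - 6}{-6 + 9} - -5}{100} + 33 = \frac{\frac{1}{3} \left(-9\right) + 5}{100} + 33 = \frac{-3 + 5}{100} + 33 = \frac{1}{100} \cdot 2 + 33 = \frac{1}{50} + 33 = \frac{1651}{50}$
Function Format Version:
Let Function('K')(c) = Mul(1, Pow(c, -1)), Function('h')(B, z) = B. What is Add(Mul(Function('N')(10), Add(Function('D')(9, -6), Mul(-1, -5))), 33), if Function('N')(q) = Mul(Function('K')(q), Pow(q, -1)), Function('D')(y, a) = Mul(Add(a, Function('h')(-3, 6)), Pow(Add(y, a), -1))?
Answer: Rational(1651, 50) ≈ 33.020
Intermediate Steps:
Function('K')(c) = Pow(c, -1)
Function('D')(y, a) = Mul(Pow(Add(a, y), -1), Add(-3, a)) (Function('D')(y, a) = Mul(Add(a, -3), Pow(Add(y, a), -1)) = Mul(Add(-3, a), Pow(Add(a, y), -1)) = Mul(Pow(Add(a, y), -1), Add(-3, a)))
Function('N')(q) = Pow(q, -2) (Function('N')(q) = Mul(Pow(q, -1), Pow(q, -1)) = Pow(q, -2))
Add(Mul(Function('N')(10), Add(Function('D')(9, -6), Mul(-1, -5))), 33) = Add(Mul(Pow(10, -2), Add(Mul(Pow(Add(-6, 9), -1), Add(-3, -6)), Mul(-1, -5))), 33) = Add(Mul(Rational(1, 100), Add(Mul(Pow(3, -1), -9), 5)), 33) = Add(Mul(Rational(1, 100), Add(Mul(Rational(1, 3), -9), 5)), 33) = Add(Mul(Rational(1, 100), Add(-3, 5)), 33) = Add(Mul(Rational(1, 100), 2), 33) = Add(Rational(1, 50), 33) = Rational(1651, 50)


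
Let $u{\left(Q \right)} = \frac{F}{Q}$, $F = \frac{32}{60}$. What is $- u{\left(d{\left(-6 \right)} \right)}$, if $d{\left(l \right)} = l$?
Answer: $\frac{4}{45} \approx 0.088889$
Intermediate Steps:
$F = \frac{8}{15}$ ($F = 32 \cdot \frac{1}{60} = \frac{8}{15} \approx 0.53333$)
$u{\left(Q \right)} = \frac{8}{15 Q}$
$- u{\left(d{\left(-6 \right)} \right)} = - \frac{8}{15 \left(-6\right)} = - \frac{8 \left(-1\right)}{15 \cdot 6} = \left(-1\right) \left(- \frac{4}{45}\right) = \frac{4}{45}$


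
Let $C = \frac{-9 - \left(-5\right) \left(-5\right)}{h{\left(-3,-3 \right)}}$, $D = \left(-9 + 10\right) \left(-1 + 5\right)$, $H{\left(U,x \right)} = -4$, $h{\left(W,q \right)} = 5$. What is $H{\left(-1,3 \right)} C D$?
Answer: $\frac{544}{5} \approx 108.8$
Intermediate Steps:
$D = 4$ ($D = 1 \cdot 4 = 4$)
$C = - \frac{34}{5}$ ($C = \frac{-9 - \left(-5\right) \left(-5\right)}{5} = \left(-9 - 25\right) \frac{1}{5} = \left(-34\right) \frac{1}{5} = - \frac{34}{5} \approx -6.8$)
$H{\left(-1,3 \right)} C D = \left(-4\right) \left(- \frac{34}{5}\right) 4 = \frac{136}{5} \cdot 4 = \frac{544}{5}$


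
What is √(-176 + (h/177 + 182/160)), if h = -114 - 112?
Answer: I*√2207307705/3540 ≈ 13.272*I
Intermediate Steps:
h = -226
√(-176 + (h/177 + 182/160)) = √(-176 + (-226/177 + 182/160)) = √(-176 + (-226*1/177 + 182*(1/160))) = √(-176 + (-226/177 + 91/80)) = √(-176 - 1973/14160) = √(-2494133/14160) = I*√2207307705/3540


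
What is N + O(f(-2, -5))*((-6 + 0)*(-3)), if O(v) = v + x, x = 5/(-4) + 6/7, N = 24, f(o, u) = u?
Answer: -1023/14 ≈ -73.071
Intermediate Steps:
x = -11/28 (x = 5*(-1/4) + 6*(1/7) = -5/4 + 6/7 = -11/28 ≈ -0.39286)
O(v) = -11/28 + v (O(v) = v - 11/28 = -11/28 + v)
N + O(f(-2, -5))*((-6 + 0)*(-3)) = 24 + (-11/28 - 5)*((-6 + 0)*(-3)) = 24 - (-453)*(-3)/14 = 24 - 151/28*18 = 24 - 1359/14 = -1023/14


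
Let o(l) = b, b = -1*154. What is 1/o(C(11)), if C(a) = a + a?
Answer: -1/154 ≈ -0.0064935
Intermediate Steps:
C(a) = 2*a
b = -154
o(l) = -154
1/o(C(11)) = 1/(-154) = -1/154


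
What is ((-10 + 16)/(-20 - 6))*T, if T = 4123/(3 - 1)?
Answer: -12369/26 ≈ -475.73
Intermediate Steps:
T = 4123/2 ≈ 2061.5
((-10 + 16)/(-20 - 6))*T = ((-10 + 16)/(-20 - 6))*(4123/2) = (6/(-26))*(4123/2) = (6*(-1/26))*(4123/2) = -3/13*4123/2 = -12369/26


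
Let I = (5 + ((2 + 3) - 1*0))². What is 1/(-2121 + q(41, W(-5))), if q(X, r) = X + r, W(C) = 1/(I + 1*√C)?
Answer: (-√5 + 100*I)/(-207999*I + 2080*√5) ≈ -0.00048077 + 5.1656e-11*I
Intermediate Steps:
I = 100 (I = (5 + (5 + 0))² = (5 + 5)² = 10² = 100)
W(C) = 1/(100 + √C) (W(C) = 1/(100 + 1*√C) = 1/(100 + √C))
1/(-2121 + q(41, W(-5))) = 1/(-2121 + (41 + 1/(100 + √(-5)))) = 1/(-2121 + (41 + 1/(100 + I*√5))) = 1/(-2080 + 1/(100 + I*√5))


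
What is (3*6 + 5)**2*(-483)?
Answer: -255507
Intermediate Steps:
(3*6 + 5)**2*(-483) = (18 + 5)**2*(-483) = 23**2*(-483) = 529*(-483) = -255507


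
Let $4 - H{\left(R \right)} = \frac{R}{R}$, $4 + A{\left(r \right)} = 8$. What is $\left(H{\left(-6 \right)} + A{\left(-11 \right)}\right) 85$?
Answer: $595$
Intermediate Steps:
$A{\left(r \right)} = 4$ ($A{\left(r \right)} = -4 + 8 = 4$)
$H{\left(R \right)} = 3$ ($H{\left(R \right)} = 4 - \frac{R}{R} = 4 - 1 = 3$)
$\left(H{\left(-6 \right)} + A{\left(-11 \right)}\right) 85 = \left(3 + 4\right) 85 = 7 \cdot 85 = 595$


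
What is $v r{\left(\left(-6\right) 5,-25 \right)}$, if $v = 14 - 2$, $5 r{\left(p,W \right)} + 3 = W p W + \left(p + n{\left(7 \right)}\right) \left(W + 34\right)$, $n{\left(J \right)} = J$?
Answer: $-45504$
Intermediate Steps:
$r{\left(p,W \right)} = - \frac{3}{5} + \frac{p W^{2}}{5} + \frac{\left(7 + p\right) \left(34 + W\right)}{5}$ ($r{\left(p,W \right)} = - \frac{3}{5} + \frac{W p W + \left(p + 7\right) \left(W + 34\right)}{5} = - \frac{3}{5} + \frac{p W^{2} + \left(7 + p\right) \left(34 + W\right)}{5} = - \frac{3}{5} + \left(\frac{p W^{2}}{5} + \frac{\left(7 + p\right) \left(34 + W\right)}{5}\right) = - \frac{3}{5} + \frac{p W^{2}}{5} + \frac{\left(7 + p\right) \left(34 + W\right)}{5}$)
$v = 12$ ($v = 14 - 2 = 12$)
$v r{\left(\left(-6\right) 5,-25 \right)} = 12 \left(47 + \frac{7}{5} \left(-25\right) + \frac{34 \left(\left(-6\right) 5\right)}{5} + \frac{1}{5} \left(-25\right) \left(\left(-6\right) 5\right) + \frac{\left(-6\right) 5 \left(-25\right)^{2}}{5}\right) = 12 \left(47 - 35 + \frac{34}{5} \left(-30\right) + \frac{1}{5} \left(-25\right) \left(-30\right) + \frac{1}{5} \left(-30\right) 625\right) = 12 \left(47 - 35 - 204 + 150 - 3750\right) = 12 \left(-3792\right) = -45504$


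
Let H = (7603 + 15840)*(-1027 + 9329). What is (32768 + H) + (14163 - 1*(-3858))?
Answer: 194674575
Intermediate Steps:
H = 194623786 (H = 23443*8302 = 194623786)
(32768 + H) + (14163 - 1*(-3858)) = (32768 + 194623786) + (14163 - 1*(-3858)) = 194656554 + (14163 + 3858) = 194656554 + 18021 = 194674575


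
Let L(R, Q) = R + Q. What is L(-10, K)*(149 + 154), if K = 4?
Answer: -1818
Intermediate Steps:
L(R, Q) = Q + R
L(-10, K)*(149 + 154) = (4 - 10)*(149 + 154) = -6*303 = -1818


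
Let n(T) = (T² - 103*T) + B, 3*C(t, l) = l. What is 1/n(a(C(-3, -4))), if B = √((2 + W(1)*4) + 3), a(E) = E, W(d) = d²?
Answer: 9/1279 ≈ 0.0070367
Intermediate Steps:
C(t, l) = l/3
B = 3 (B = √((2 + 1²*4) + 3) = √((2 + 1*4) + 3) = √((2 + 4) + 3) = √(6 + 3) = √9 = 3)
n(T) = 3 + T² - 103*T (n(T) = (T² - 103*T) + 3 = 3 + T² - 103*T)
1/n(a(C(-3, -4))) = 1/(3 + ((⅓)*(-4))² - 103*(-4)/3) = 1/(3 + (-4/3)² - 103*(-4/3)) = 1/(3 + 16/9 + 412/3) = 1/(1279/9) = 9/1279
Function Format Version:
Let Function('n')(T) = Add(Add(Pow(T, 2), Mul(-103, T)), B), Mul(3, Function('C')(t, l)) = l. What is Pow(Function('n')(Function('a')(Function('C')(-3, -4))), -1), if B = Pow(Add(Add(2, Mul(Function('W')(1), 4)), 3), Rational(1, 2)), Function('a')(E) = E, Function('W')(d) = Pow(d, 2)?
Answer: Rational(9, 1279) ≈ 0.0070367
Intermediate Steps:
Function('C')(t, l) = Mul(Rational(1, 3), l)
B = 3 (B = Pow(Add(Add(2, Mul(Pow(1, 2), 4)), 3), Rational(1, 2)) = Pow(Add(Add(2, Mul(1, 4)), 3), Rational(1, 2)) = Pow(Add(Add(2, 4), 3), Rational(1, 2)) = Pow(Add(6, 3), Rational(1, 2)) = Pow(9, Rational(1, 2)) = 3)
Function('n')(T) = Add(3, Pow(T, 2), Mul(-103, T)) (Function('n')(T) = Add(Add(Pow(T, 2), Mul(-103, T)), 3) = Add(3, Pow(T, 2), Mul(-103, T)))
Pow(Function('n')(Function('a')(Function('C')(-3, -4))), -1) = Pow(Add(3, Pow(Mul(Rational(1, 3), -4), 2), Mul(-103, Mul(Rational(1, 3), -4))), -1) = Pow(Add(3, Pow(Rational(-4, 3), 2), Mul(-103, Rational(-4, 3))), -1) = Pow(Add(3, Rational(16, 9), Rational(412, 3)), -1) = Pow(Rational(1279, 9), -1) = Rational(9, 1279)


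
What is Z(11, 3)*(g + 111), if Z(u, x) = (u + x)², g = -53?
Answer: 11368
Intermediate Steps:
Z(11, 3)*(g + 111) = (11 + 3)²*(-53 + 111) = 14²*58 = 196*58 = 11368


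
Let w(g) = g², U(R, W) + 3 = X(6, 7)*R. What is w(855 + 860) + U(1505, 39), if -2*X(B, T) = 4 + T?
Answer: 5865889/2 ≈ 2.9329e+6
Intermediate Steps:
X(B, T) = -2 - T/2 (X(B, T) = -(4 + T)/2 = -2 - T/2)
U(R, W) = -3 - 11*R/2 (U(R, W) = -3 + (-2 - ½*7)*R = -3 + (-2 - 7/2)*R = -3 - 11*R/2)
w(855 + 860) + U(1505, 39) = (855 + 860)² + (-3 - 11/2*1505) = 1715² + (-3 - 16555/2) = 2941225 - 16561/2 = 5865889/2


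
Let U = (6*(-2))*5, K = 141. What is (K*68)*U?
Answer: -575280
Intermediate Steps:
U = -60 (U = -12*5 = -60)
(K*68)*U = (141*68)*(-60) = 9588*(-60) = -575280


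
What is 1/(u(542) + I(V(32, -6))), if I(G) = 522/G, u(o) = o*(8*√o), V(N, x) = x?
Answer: 87/10190078063 + 4336*√542/10190078063 ≈ 9.9148e-6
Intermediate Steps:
u(o) = 8*o^(3/2)
1/(u(542) + I(V(32, -6))) = 1/(8*542^(3/2) + 522/(-6)) = 1/(8*(542*√542) + 522*(-⅙)) = 1/(4336*√542 - 87) = 1/(-87 + 4336*√542)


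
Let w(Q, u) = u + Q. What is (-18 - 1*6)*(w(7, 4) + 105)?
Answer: -2784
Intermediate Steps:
w(Q, u) = Q + u
(-18 - 1*6)*(w(7, 4) + 105) = (-18 - 1*6)*((7 + 4) + 105) = (-18 - 6)*(11 + 105) = -24*116 = -2784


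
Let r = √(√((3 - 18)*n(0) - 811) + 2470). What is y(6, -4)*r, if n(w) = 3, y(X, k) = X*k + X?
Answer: -18*√(2470 + 2*I*√214) ≈ -894.6 - 5.2981*I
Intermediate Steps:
y(X, k) = X + X*k
r = √(2470 + 2*I*√214) (r = √(√((3 - 18)*3 - 811) + 2470) = √(√(-15*3 - 811) + 2470) = √(√(-45 - 811) + 2470) = √(√(-856) + 2470) = √(2*I*√214 + 2470) = √(2470 + 2*I*√214) ≈ 49.7 + 0.2943*I)
y(6, -4)*r = (6*(1 - 4))*√(2470 + 2*I*√214) = (6*(-3))*√(2470 + 2*I*√214) = -18*√(2470 + 2*I*√214)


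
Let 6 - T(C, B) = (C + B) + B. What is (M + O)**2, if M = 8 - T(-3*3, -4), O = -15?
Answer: 900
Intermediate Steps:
T(C, B) = 6 - C - 2*B (T(C, B) = 6 - ((C + B) + B) = 6 - ((B + C) + B) = 6 - (C + 2*B) = 6 + (-C - 2*B) = 6 - C - 2*B)
M = -15 (M = 8 - (6 - (-3)*3 - 2*(-4)) = 8 - (6 - 1*(-9) + 8) = 8 - (6 + 9 + 8) = 8 - 1*23 = 8 - 23 = -15)
(M + O)**2 = (-15 - 15)**2 = (-30)**2 = 900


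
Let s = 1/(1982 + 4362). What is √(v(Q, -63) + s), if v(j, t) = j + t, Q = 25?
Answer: I*√382338606/3172 ≈ 6.1644*I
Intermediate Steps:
s = 1/6344 ≈ 0.00015763
√(v(Q, -63) + s) = √((25 - 63) + 1/6344) = √(-38 + 1/6344) = √(-241071/6344) = I*√382338606/3172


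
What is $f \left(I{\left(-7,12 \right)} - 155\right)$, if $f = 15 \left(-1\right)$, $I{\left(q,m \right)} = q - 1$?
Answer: $2445$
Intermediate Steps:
$I{\left(q,m \right)} = -1 + q$
$f = -15$
$f \left(I{\left(-7,12 \right)} - 155\right) = - 15 \left(\left(-1 - 7\right) - 155\right) = - 15 \left(-8 - 155\right) = \left(-15\right) \left(-163\right) = 2445$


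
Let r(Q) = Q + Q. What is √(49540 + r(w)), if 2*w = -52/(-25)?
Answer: 2*√309638/5 ≈ 222.58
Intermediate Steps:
w = 26/25 (w = (-52/(-25))/2 = (-52*(-1/25))/2 = (½)*(52/25) = 26/25 ≈ 1.0400)
r(Q) = 2*Q
√(49540 + r(w)) = √(49540 + 2*(26/25)) = √(49540 + 52/25) = √(1238552/25) = 2*√309638/5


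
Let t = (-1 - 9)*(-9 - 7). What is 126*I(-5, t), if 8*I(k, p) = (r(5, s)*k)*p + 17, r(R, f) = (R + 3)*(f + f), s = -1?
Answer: 807471/4 ≈ 2.0187e+5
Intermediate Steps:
r(R, f) = 2*f*(3 + R) (r(R, f) = (3 + R)*(2*f) = 2*f*(3 + R))
t = 160 (t = -10*(-16) = 160)
I(k, p) = 17/8 - 2*k*p (I(k, p) = (((2*(-1)*(3 + 5))*k)*p + 17)/8 = (((2*(-1)*8)*k)*p + 17)/8 = ((-16*k)*p + 17)/8 = (-16*k*p + 17)/8 = (17 - 16*k*p)/8 = 17/8 - 2*k*p)
126*I(-5, t) = 126*(17/8 - 2*(-5)*160) = 126*(17/8 + 1600) = 126*(12817/8) = 807471/4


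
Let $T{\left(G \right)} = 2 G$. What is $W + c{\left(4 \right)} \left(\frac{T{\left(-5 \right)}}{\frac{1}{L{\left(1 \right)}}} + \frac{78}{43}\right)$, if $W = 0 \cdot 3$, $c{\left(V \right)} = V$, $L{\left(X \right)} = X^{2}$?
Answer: $- \frac{1408}{43} \approx -32.744$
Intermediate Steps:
$W = 0$
$W + c{\left(4 \right)} \left(\frac{T{\left(-5 \right)}}{\frac{1}{L{\left(1 \right)}}} + \frac{78}{43}\right) = 0 + 4 \left(\frac{2 \left(-5\right)}{\frac{1}{1^{2}}} + \frac{78}{43}\right) = 0 + 4 \left(- \frac{10}{1^{-1}} + 78 \cdot \frac{1}{43}\right) = 0 + 4 \left(- \frac{10}{1} + \frac{78}{43}\right) = 0 + 4 \left(\left(-10\right) 1 + \frac{78}{43}\right) = 0 + 4 \left(-10 + \frac{78}{43}\right) = 0 + 4 \left(- \frac{352}{43}\right) = 0 - \frac{1408}{43} = - \frac{1408}{43}$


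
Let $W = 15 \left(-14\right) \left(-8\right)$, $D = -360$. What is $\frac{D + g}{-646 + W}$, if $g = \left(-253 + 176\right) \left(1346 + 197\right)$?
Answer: $- \frac{119171}{1034} \approx -115.25$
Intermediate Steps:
$W = 1680$ ($W = \left(-210\right) \left(-8\right) = 1680$)
$g = -118811$ ($g = \left(-77\right) 1543 = -118811$)
$\frac{D + g}{-646 + W} = \frac{-360 - 118811}{-646 + 1680} = - \frac{119171}{1034}$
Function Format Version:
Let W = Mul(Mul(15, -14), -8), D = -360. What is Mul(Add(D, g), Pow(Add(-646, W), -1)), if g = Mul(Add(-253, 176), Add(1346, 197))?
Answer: Rational(-119171, 1034) ≈ -115.25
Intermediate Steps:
W = 1680 (W = Mul(-210, -8) = 1680)
g = -118811 (g = Mul(-77, 1543) = -118811)
Mul(Add(D, g), Pow(Add(-646, W), -1)) = Mul(Add(-360, -118811), Pow(Add(-646, 1680), -1)) = Mul(-119171, Pow(1034, -1)) = Mul(-119171, Rational(1, 1034)) = Rational(-119171, 1034)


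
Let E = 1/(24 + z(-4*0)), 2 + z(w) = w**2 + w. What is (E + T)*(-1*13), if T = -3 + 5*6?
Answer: -7735/22 ≈ -351.59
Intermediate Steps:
T = 27 (T = -3 + 30 = 27)
z(w) = -2 + w + w**2 (z(w) = -2 + (w**2 + w) = -2 + (w + w**2) = -2 + w + w**2)
E = 1/22 (E = 1/(24 + (-2 - 4*0 + (-4*0)**2)) = 1/(24 + (-2 + 0 + 0**2)) = 1/(24 + (-2 + 0 + 0)) = 1/(24 - 2) = 1/22 ≈ 0.045455)
(E + T)*(-1*13) = (1/22 + 27)*(-1*13) = (595/22)*(-13) = -7735/22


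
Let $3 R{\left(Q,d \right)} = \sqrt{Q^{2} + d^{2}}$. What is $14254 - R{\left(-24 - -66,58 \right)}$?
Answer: $14254 - \frac{2 \sqrt{1282}}{3} \approx 14230.0$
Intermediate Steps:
$R{\left(Q,d \right)} = \frac{\sqrt{Q^{2} + d^{2}}}{3}$
$14254 - R{\left(-24 - -66,58 \right)} = 14254 - \frac{\sqrt{\left(-24 - -66\right)^{2} + 58^{2}}}{3} = 14254 - \frac{\sqrt{\left(-24 + 66\right)^{2} + 3364}}{3} = 14254 - \frac{\sqrt{42^{2} + 3364}}{3} = 14254 - \frac{\sqrt{1764 + 3364}}{3} = 14254 - \frac{\sqrt{5128}}{3} = 14254 - \frac{2 \sqrt{1282}}{3}$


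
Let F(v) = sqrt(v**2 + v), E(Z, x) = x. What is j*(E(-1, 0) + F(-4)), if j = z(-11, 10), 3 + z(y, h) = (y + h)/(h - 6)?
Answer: -13*sqrt(3)/2 ≈ -11.258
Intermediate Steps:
F(v) = sqrt(v + v**2)
z(y, h) = -3 + (h + y)/(-6 + h) (z(y, h) = -3 + (y + h)/(h - 6) = -3 + (h + y)/(-6 + h))
j = -13/4 (j = (18 - 11 - 2*10)/(-6 + 10) = (18 - 11 - 20)/4 = (1/4)*(-13) = -13/4 ≈ -3.2500)
j*(E(-1, 0) + F(-4)) = -13*(0 + sqrt(-4*(1 - 4)))/4 = -13*(0 + sqrt(-4*(-3)))/4 = -13*(0 + sqrt(12))/4 = -13*(0 + 2*sqrt(3))/4 = -13*sqrt(3)/2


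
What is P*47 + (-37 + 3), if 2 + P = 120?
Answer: 5512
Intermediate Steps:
P = 118 (P = -2 + 120 = 118)
P*47 + (-37 + 3) = 118*47 + (-37 + 3) = 5546 - 34 = 5512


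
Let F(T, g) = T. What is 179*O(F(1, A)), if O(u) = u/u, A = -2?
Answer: 179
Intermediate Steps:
O(u) = 1
179*O(F(1, A)) = 179*1 = 179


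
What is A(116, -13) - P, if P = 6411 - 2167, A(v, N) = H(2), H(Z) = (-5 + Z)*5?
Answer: -4259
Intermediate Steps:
H(Z) = -25 + 5*Z
A(v, N) = -15 (A(v, N) = -25 + 5*2 = -25 + 10 = -15)
P = 4244
A(116, -13) - P = -15 - 1*4244 = -15 - 4244 = -4259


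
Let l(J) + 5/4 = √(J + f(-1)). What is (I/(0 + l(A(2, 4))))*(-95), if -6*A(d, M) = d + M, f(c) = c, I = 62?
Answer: 6200/3 + 4960*I*√2/3 ≈ 2066.7 + 2338.2*I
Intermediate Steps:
A(d, M) = -M/6 - d/6 (A(d, M) = -(d + M)/6 = -(M + d)/6 = -M/6 - d/6)
l(J) = -5/4 + √(-1 + J) (l(J) = -5/4 + √(J - 1) = -5/4 + √(-1 + J))
(I/(0 + l(A(2, 4))))*(-95) = (62/(0 + (-5/4 + √(-1 + (-⅙*4 - ⅙*2)))))*(-95) = (62/(0 + (-5/4 + √(-1 + (-⅔ - ⅓)))))*(-95) = (62/(0 + (-5/4 + √(-1 - 1))))*(-95) = (62/(0 + (-5/4 + √(-2))))*(-95) = (62/(0 + (-5/4 + I*√2)))*(-95) = (62/(-5/4 + I*√2))*(-95) = -5890/(-5/4 + I*√2)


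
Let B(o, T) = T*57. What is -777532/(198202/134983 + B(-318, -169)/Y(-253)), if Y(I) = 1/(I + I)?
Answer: -26238400489/164486891284 ≈ -0.15952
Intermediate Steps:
B(o, T) = 57*T
Y(I) = 1/(2*I)
-777532/(198202/134983 + B(-318, -169)/Y(-253)) = -777532/(198202/134983 + (57*(-169))/(((1/2)/(-253)))) = -777532/(198202*(1/134983) - 9633/((1/2)*(-1/253))) = -777532/(198202/134983 - 9633/(-1/506)) = -777532/(198202/134983 - 9633*(-506)) = -777532/(198202/134983 + 4874298) = -777532/657947565136/134983 = -777532*134983/657947565136 = -26238400489/164486891284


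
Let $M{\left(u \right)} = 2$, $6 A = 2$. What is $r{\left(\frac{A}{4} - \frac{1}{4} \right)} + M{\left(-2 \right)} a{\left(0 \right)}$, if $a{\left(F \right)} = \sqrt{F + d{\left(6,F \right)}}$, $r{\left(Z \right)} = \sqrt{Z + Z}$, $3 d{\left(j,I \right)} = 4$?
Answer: $\frac{\sqrt{3} \left(4 + i\right)}{3} \approx 2.3094 + 0.57735 i$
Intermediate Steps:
$A = \frac{1}{3}$ ($A = \frac{1}{6} \cdot 2 = \frac{1}{3} \approx 0.33333$)
$d{\left(j,I \right)} = \frac{4}{3}$ ($d{\left(j,I \right)} = \frac{1}{3} \cdot 4 = \frac{4}{3}$)
$r{\left(Z \right)} = \sqrt{2} \sqrt{Z}$ ($r{\left(Z \right)} = \sqrt{2 Z} = \sqrt{2} \sqrt{Z}$)
$a{\left(F \right)} = \sqrt{\frac{4}{3} + F}$ ($a{\left(F \right)} = \sqrt{F + \frac{4}{3}} = \sqrt{\frac{4}{3} + F}$)
$r{\left(\frac{A}{4} - \frac{1}{4} \right)} + M{\left(-2 \right)} a{\left(0 \right)} = \sqrt{2} \sqrt{\frac{1}{3 \cdot 4} - \frac{1}{4}} + 2 \frac{\sqrt{12 + 9 \cdot 0}}{3} = \sqrt{2} \sqrt{\frac{1}{3} \cdot \frac{1}{4} - \frac{1}{4}} + 2 \frac{\sqrt{12 + 0}}{3} = \sqrt{2} \sqrt{\frac{1}{12} - \frac{1}{4}} + 2 \frac{\sqrt{12}}{3} = \sqrt{2} \sqrt{- \frac{1}{6}} + 2 \frac{2 \sqrt{3}}{3} = \sqrt{2} \frac{i \sqrt{6}}{6} + 2 \frac{2 \sqrt{3}}{3} = \frac{i \sqrt{3}}{3} + \frac{4 \sqrt{3}}{3} = \frac{4 \sqrt{3}}{3} + \frac{i \sqrt{3}}{3}$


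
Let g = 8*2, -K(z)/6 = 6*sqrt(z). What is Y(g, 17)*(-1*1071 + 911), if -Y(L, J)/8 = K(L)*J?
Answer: -3133440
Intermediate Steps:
K(z) = -36*sqrt(z)
g = 16
Y(L, J) = 288*J*sqrt(L) (Y(L, J) = -8*(-36*sqrt(L))*J = -(-288)*J*sqrt(L) = 288*J*sqrt(L))
Y(g, 17)*(-1*1071 + 911) = (288*17*sqrt(16))*(-1*1071 + 911) = (288*17*4)*(-1071 + 911) = 19584*(-160) = -3133440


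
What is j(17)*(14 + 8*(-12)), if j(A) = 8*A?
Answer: -11152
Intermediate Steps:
j(17)*(14 + 8*(-12)) = (8*17)*(14 + 8*(-12)) = 136*(14 - 96) = 136*(-82) = -11152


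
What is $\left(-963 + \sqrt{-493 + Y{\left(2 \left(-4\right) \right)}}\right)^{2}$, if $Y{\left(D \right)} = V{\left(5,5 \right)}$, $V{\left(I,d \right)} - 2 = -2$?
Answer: $\left(963 - i \sqrt{493}\right)^{2} \approx 9.2688 \cdot 10^{5} - 42764.0 i$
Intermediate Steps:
$V{\left(I,d \right)} = 0$ ($V{\left(I,d \right)} = 2 - 2 = 0$)
$Y{\left(D \right)} = 0$
$\left(-963 + \sqrt{-493 + Y{\left(2 \left(-4\right) \right)}}\right)^{2} = \left(-963 + \sqrt{-493 + 0}\right)^{2} = \left(-963 + \sqrt{-493}\right)^{2} = \left(-963 + i \sqrt{493}\right)^{2}$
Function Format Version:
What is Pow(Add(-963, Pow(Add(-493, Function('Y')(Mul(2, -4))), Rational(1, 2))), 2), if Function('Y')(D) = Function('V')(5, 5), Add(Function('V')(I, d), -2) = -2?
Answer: Pow(Add(963, Mul(-1, I, Pow(493, Rational(1, 2)))), 2) ≈ Add(9.2688e+5, Mul(-42764., I))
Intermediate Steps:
Function('V')(I, d) = 0 (Function('V')(I, d) = Add(2, -2) = 0)
Function('Y')(D) = 0
Pow(Add(-963, Pow(Add(-493, Function('Y')(Mul(2, -4))), Rational(1, 2))), 2) = Pow(Add(-963, Pow(Add(-493, 0), Rational(1, 2))), 2) = Pow(Add(-963, Pow(-493, Rational(1, 2))), 2) = Pow(Add(-963, Mul(I, Pow(493, Rational(1, 2)))), 2)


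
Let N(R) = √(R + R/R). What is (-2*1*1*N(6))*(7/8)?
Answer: -7*√7/4 ≈ -4.6301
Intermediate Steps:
N(R) = √(1 + R) (N(R) = √(R + 1) = √(1 + R))
(-2*1*1*N(6))*(7/8) = (-2*1*1*√(1 + 6))*(7/8) = (-2*√7)*(7*(⅛)) = -2*√7*(7/8) = -7*√7/4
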